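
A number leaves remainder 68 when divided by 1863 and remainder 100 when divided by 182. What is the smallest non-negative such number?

111848

Write x = 68 + 1863·k. Then 1863·k ≡ 100 − 68 ≡ 32 (mod 182).
Need 1863⁻¹ mod 182. Extended Euclid on (182, 43):
182 = 4×43 + 10
43 = 4×10 + 3
10 = 3×3 + 1
3 = 3×1 + 0
Back-substitute:
1 = 10 − 3·3
1 = −3·43 + 13·10
1 = 13·182 − 55·43
1863⁻¹ ≡ 127 (mod 182), so k ≡ 127·32 ≡ 60 (mod 182).
x = 68 + 1863·60 = 111848.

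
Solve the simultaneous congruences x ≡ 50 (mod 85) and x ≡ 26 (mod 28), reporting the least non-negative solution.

390

Write x = 50 + 85·k. Then 85·k ≡ 26 − 50 ≡ 4 (mod 28).
Need 85⁻¹ mod 28. Extended Euclid on (28, 1):
28 = 28*1 + 0
85⁻¹ ≡ 1 (mod 28), so k ≡ 1·4 ≡ 4 (mod 28).
x = 50 + 85·4 = 390.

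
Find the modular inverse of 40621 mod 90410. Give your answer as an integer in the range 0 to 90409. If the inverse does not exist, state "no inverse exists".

gcd(90410, 40621) by repeated division:
90410 = 2·40621 + 9168
40621 = 4·9168 + 3949
9168 = 2·3949 + 1270
3949 = 3·1270 + 139
1270 = 9·139 + 19
139 = 7·19 + 6
19 = 3·6 + 1
6 = 6·1 + 0
gcd = 1, so the inverse exists. Back-substitute:
1 = 19 − 3·6
1 = −3·139 + 22·19
1 = 22·1270 − 201·139
1 = −201·3949 + 625·1270
1 = 625·9168 − 1451·3949
1 = −1451·40621 + 6429·9168
1 = 6429·90410 − 14309·40621
Thus 40621·(-14309) ≡ 1 (mod 90410); reducing, -14309 mod 90410 = 76101.

76101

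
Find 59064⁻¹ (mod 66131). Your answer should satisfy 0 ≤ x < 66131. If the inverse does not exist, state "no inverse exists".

16245

Extended Euclidean algorithm:
66131 = 1*59064 + 7067
59064 = 8*7067 + 2528
7067 = 2*2528 + 2011
2528 = 1*2011 + 517
2011 = 3*517 + 460
517 = 1*460 + 57
460 = 8*57 + 4
57 = 14*4 + 1
4 = 4*1 + 0
The gcd is 1. Working backward:
1 = 57 − 14·4
1 = −14·460 + 113·57
1 = 113·517 − 127·460
1 = −127·2011 + 494·517
1 = 494·2528 − 621·2011
1 = −621·7067 + 1736·2528
1 = 1736·59064 − 14509·7067
1 = −14509·66131 + 16245·59064
So 59064·16245 ≡ 1 (mod 66131).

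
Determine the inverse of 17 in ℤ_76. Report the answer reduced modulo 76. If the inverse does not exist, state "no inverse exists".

9

gcd(76, 17) by repeated division:
76 = 4×17 + 8
17 = 2×8 + 1
8 = 8×1 + 0
gcd = 1, so the inverse exists. Back-substitute:
1 = 17 − 2·8
1 = −2·76 + 9·17
So 17·9 ≡ 1 (mod 76).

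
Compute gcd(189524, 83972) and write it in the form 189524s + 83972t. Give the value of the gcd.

4

Apply Euclid's algorithm to 189524 and 83972:
189524 = 2*83972 + 21580
83972 = 3*21580 + 19232
21580 = 1*19232 + 2348
19232 = 8*2348 + 448
2348 = 5*448 + 108
448 = 4*108 + 16
108 = 6*16 + 12
16 = 1*12 + 4
12 = 3*4 + 0
gcd(189524, 83972) = 4.
Express as a combination:
4 = 16 − 12
4 = −108 + 7·16
4 = 7·448 − 29·108
4 = −29·2348 + 152·448
4 = 152·19232 − 1245·2348
4 = −1245·21580 + 1397·19232
4 = 1397·83972 − 5436·21580
4 = −5436·189524 + 12269·83972
So 4 = (-5436)·189524 + (12269)·83972.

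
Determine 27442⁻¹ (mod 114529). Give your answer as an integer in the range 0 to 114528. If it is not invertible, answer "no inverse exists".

Extended Euclidean algorithm:
114529 = 4*27442 + 4761
27442 = 5*4761 + 3637
4761 = 1*3637 + 1124
3637 = 3*1124 + 265
1124 = 4*265 + 64
265 = 4*64 + 9
64 = 7*9 + 1
9 = 9*1 + 0
Since gcd(27442, 114529) = 1, back-substitute to write 1 as a combination:
1 = 64 − 7·9
1 = −7·265 + 29·64
1 = 29·1124 − 123·265
1 = −123·3637 + 398·1124
1 = 398·4761 − 521·3637
1 = −521·27442 + 3003·4761
1 = 3003·114529 − 12533·27442
Thus 27442·(-12533) ≡ 1 (mod 114529); reducing, -12533 mod 114529 = 101996.

101996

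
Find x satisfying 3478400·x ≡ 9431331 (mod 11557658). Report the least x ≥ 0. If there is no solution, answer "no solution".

no solution

gcd(3478400, 11557658):
11557658 = 3*3478400 + 1122458
3478400 = 3*1122458 + 111026
1122458 = 10*111026 + 12198
111026 = 9*12198 + 1244
12198 = 9*1244 + 1002
1244 = 1*1002 + 242
1002 = 4*242 + 34
242 = 7*34 + 4
34 = 8*4 + 2
4 = 2*2 + 0
gcd = 2, but 2 ∤ 9431331, so the congruence has no solution.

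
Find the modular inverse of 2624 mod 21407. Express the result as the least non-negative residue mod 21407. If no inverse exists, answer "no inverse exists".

16455

Run Euclid on (21407, 2624):
21407 = 8×2624 + 415
2624 = 6×415 + 134
415 = 3×134 + 13
134 = 10×13 + 4
13 = 3×4 + 1
4 = 4×1 + 0
The gcd is 1. Working backward:
1 = 13 − 3·4
1 = −3·134 + 31·13
1 = 31·415 − 96·134
1 = −96·2624 + 607·415
1 = 607·21407 − 4952·2624
Thus 2624·(-4952) ≡ 1 (mod 21407); reducing, -4952 mod 21407 = 16455.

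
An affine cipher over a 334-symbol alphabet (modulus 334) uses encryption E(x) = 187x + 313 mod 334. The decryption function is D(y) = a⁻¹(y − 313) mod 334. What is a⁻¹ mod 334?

309

Extended Euclidean algorithm:
334 = 1*187 + 147
187 = 1*147 + 40
147 = 3*40 + 27
40 = 1*27 + 13
27 = 2*13 + 1
13 = 13*1 + 0
gcd = 1, so the inverse exists. Back-substitute:
1 = 27 − 2·13
1 = −2·40 + 3·27
1 = 3·147 − 11·40
1 = −11·187 + 14·147
1 = 14·334 − 25·187
So 187·(-25) ≡ 1 (mod 334), and -25 ≡ 309 (mod 334).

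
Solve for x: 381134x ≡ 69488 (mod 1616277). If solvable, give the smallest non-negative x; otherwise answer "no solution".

no solution

gcd(381134, 1616277):
1616277 = 4·381134 + 91741
381134 = 4·91741 + 14170
91741 = 6·14170 + 6721
14170 = 2·6721 + 728
6721 = 9·728 + 169
728 = 4·169 + 52
169 = 3·52 + 13
52 = 4·13 + 0
gcd = 13, but 13 ∤ 69488, so the congruence has no solution.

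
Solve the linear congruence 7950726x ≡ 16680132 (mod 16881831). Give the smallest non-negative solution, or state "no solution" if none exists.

First find gcd(7950726, 16881831):
16881831 = 2*7950726 + 980379
7950726 = 8*980379 + 107694
980379 = 9*107694 + 11133
107694 = 9*11133 + 7497
11133 = 1*7497 + 3636
7497 = 2*3636 + 225
3636 = 16*225 + 36
225 = 6*36 + 9
36 = 4*9 + 0
gcd = 9 and 9 | 16680132, so solutions exist. Divide through by 9: 883414x ≡ 1853348 (mod 1875759).
Now find 883414⁻¹ mod 1875759:
1875759 = 2·883414 + 108931
883414 = 8·108931 + 11966
108931 = 9·11966 + 1237
11966 = 9·1237 + 833
1237 = 1·833 + 404
833 = 2·404 + 25
404 = 16·25 + 4
25 = 6·4 + 1
4 = 4·1 + 0
Back-substitute:
1 = 25 − 6·4
1 = −6·404 + 97·25
1 = 97·833 − 200·404
1 = −200·1237 + 297·833
1 = 297·11966 − 2873·1237
1 = −2873·108931 + 26154·11966
1 = 26154·883414 − 212105·108931
1 = −212105·1875759 + 450364·883414
So 883414⁻¹ ≡ 450364 (mod 1875759).
Then x ≡ 450364·1853348 ≡ 351575 (mod 1875759); the smallest non-negative solution is x = 351575.

351575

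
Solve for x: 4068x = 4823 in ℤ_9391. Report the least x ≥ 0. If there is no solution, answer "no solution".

First find gcd(4068, 9391):
9391 = 2×4068 + 1255
4068 = 3×1255 + 303
1255 = 4×303 + 43
303 = 7×43 + 2
43 = 21×2 + 1
2 = 2×1 + 0
gcd = 1, so a unique solution mod 9391 exists.
Back-substitute for the Bézout coefficients:
1 = 43 − 21·2
1 = −21·303 + 148·43
1 = 148·1255 − 613·303
1 = −613·4068 + 1987·1255
1 = 1987·9391 − 4587·4068
So 4068·(-4587) ≡ 1 (mod 9391), giving 4068⁻¹ ≡ 4804.
x ≡ 4068⁻¹·4823 ≡ 4804·4823 ≡ 2095 (mod 9391).

2095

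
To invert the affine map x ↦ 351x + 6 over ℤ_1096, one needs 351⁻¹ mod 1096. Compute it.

gcd(1096, 351) by repeated division:
1096 = 3*351 + 43
351 = 8*43 + 7
43 = 6*7 + 1
7 = 7*1 + 0
The gcd is 1. Working backward:
1 = 43 − 6·7
1 = −6·351 + 49·43
1 = 49·1096 − 153·351
Hence 351⁻¹ ≡ -153 ≡ 943 (mod 1096).

943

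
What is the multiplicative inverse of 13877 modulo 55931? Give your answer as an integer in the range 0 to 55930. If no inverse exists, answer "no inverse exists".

12958

Run Euclid on (55931, 13877):
55931 = 4·13877 + 423
13877 = 32·423 + 341
423 = 1·341 + 82
341 = 4·82 + 13
82 = 6·13 + 4
13 = 3·4 + 1
4 = 4·1 + 0
Since gcd(13877, 55931) = 1, back-substitute to write 1 as a combination:
1 = 13 − 3·4
1 = −3·82 + 19·13
1 = 19·341 − 79·82
1 = −79·423 + 98·341
1 = 98·13877 − 3215·423
1 = −3215·55931 + 12958·13877
So 13877·12958 ≡ 1 (mod 55931).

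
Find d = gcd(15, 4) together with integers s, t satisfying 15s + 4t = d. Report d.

Repeated division:
15 = 3×4 + 3
4 = 1×3 + 1
3 = 3×1 + 0
gcd(15, 4) = 1.
Working backward:
1 = 4 − 3
1 = −15 + 4·4
So 1 = (-1)·15 + (4)·4.

1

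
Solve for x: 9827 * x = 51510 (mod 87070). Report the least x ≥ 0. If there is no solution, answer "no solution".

45680

First find gcd(9827, 87070):
87070 = 8·9827 + 8454
9827 = 1·8454 + 1373
8454 = 6·1373 + 216
1373 = 6·216 + 77
216 = 2·77 + 62
77 = 1·62 + 15
62 = 4·15 + 2
15 = 7·2 + 1
2 = 2·1 + 0
gcd = 1, so a unique solution mod 87070 exists.
Back-substitute for the Bézout coefficients:
1 = 15 − 7·2
1 = −7·62 + 29·15
1 = 29·77 − 36·62
1 = −36·216 + 101·77
1 = 101·1373 − 642·216
1 = −642·8454 + 3953·1373
1 = 3953·9827 − 4595·8454
1 = −4595·87070 + 40713·9827
So 9827·(40713) ≡ 1 (mod 87070), giving 9827⁻¹ ≡ 40713.
x ≡ 9827⁻¹·51510 ≡ 40713·51510 ≡ 45680 (mod 87070).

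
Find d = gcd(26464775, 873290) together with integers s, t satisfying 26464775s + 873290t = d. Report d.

Euclidean algorithm:
26464775 = 30×873290 + 266075
873290 = 3×266075 + 75065
266075 = 3×75065 + 40880
75065 = 1×40880 + 34185
40880 = 1×34185 + 6695
34185 = 5×6695 + 710
6695 = 9×710 + 305
710 = 2×305 + 100
305 = 3×100 + 5
100 = 20×5 + 0
gcd(26464775, 873290) = 5.
Working backward:
5 = 305 − 3·100
5 = −3·710 + 7·305
5 = 7·6695 − 66·710
5 = −66·34185 + 337·6695
5 = 337·40880 − 403·34185
5 = −403·75065 + 740·40880
5 = 740·266075 − 2623·75065
5 = −2623·873290 + 8609·266075
5 = 8609·26464775 − 260893·873290
So 5 = (8609)·26464775 + (-260893)·873290.

5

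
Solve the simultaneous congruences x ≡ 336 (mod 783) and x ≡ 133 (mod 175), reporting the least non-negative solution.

66108

Write x = 336 + 783·k. Then 783·k ≡ 133 − 336 ≡ 147 (mod 175).
Need 783⁻¹ mod 175. Extended Euclid on (175, 83):
175 = 2×83 + 9
83 = 9×9 + 2
9 = 4×2 + 1
2 = 2×1 + 0
Back-substitute:
1 = 9 − 4·2
1 = −4·83 + 37·9
1 = 37·175 − 78·83
783⁻¹ ≡ 97 (mod 175), so k ≡ 97·147 ≡ 84 (mod 175).
x = 336 + 783·84 = 66108.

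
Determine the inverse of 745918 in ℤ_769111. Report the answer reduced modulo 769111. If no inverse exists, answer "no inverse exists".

748352

Run Euclid on (769111, 745918):
769111 = 1×745918 + 23193
745918 = 32×23193 + 3742
23193 = 6×3742 + 741
3742 = 5×741 + 37
741 = 20×37 + 1
37 = 37×1 + 0
gcd = 1, so the inverse exists. Back-substitute:
1 = 741 − 20·37
1 = −20·3742 + 101·741
1 = 101·23193 − 626·3742
1 = −626·745918 + 20133·23193
1 = 20133·769111 − 20759·745918
Hence 745918⁻¹ ≡ -20759 ≡ 748352 (mod 769111).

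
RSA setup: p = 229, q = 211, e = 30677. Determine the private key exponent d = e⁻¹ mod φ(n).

5213

φ(n) = (p−1)(q−1) = 228·210 = 47880.
Need d with 30677·d ≡ 1 (mod 47880). Apply the extended Euclidean algorithm:
47880 = 1*30677 + 17203
30677 = 1*17203 + 13474
17203 = 1*13474 + 3729
13474 = 3*3729 + 2287
3729 = 1*2287 + 1442
2287 = 1*1442 + 845
1442 = 1*845 + 597
845 = 1*597 + 248
597 = 2*248 + 101
248 = 2*101 + 46
101 = 2*46 + 9
46 = 5*9 + 1
9 = 9*1 + 0
Back-substitute:
1 = 46 − 5·9
1 = −5·101 + 11·46
1 = 11·248 − 27·101
1 = −27·597 + 65·248
1 = 65·845 − 92·597
1 = −92·1442 + 157·845
1 = 157·2287 − 249·1442
1 = −249·3729 + 406·2287
1 = 406·13474 − 1467·3729
1 = −1467·17203 + 1873·13474
1 = 1873·30677 − 3340·17203
1 = −3340·47880 + 5213·30677
So 30677·5213 ≡ 1 (mod 47880), hence d = 5213.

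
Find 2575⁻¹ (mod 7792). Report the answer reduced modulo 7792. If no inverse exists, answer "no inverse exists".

Extended Euclidean algorithm:
7792 = 3*2575 + 67
2575 = 38*67 + 29
67 = 2*29 + 9
29 = 3*9 + 2
9 = 4*2 + 1
2 = 2*1 + 0
gcd = 1, so the inverse exists. Back-substitute:
1 = 9 − 4·2
1 = −4·29 + 13·9
1 = 13·67 − 30·29
1 = −30·2575 + 1153·67
1 = 1153·7792 − 3489·2575
So 2575·(-3489) ≡ 1 (mod 7792), and -3489 ≡ 4303 (mod 7792).

4303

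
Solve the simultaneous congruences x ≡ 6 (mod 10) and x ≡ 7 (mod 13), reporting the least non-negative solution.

46

Write x = 6 + 10·k. Then 10·k ≡ 7 − 6 ≡ 1 (mod 13).
Need 10⁻¹ mod 13. Extended Euclid on (13, 10):
13 = 1*10 + 3
10 = 3*3 + 1
3 = 3*1 + 0
Back-substitute:
1 = 10 − 3·3
1 = −3·13 + 4·10
10⁻¹ ≡ 4 (mod 13), so k ≡ 4·1 ≡ 4 (mod 13).
x = 6 + 10·4 = 46.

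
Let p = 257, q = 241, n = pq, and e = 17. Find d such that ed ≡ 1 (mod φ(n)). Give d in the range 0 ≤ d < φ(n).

φ(n) = (p−1)(q−1) = 256·240 = 61440.
Need d with 17·d ≡ 1 (mod 61440). Apply the extended Euclidean algorithm:
61440 = 3614·17 + 2
17 = 8·2 + 1
2 = 2·1 + 0
Back-substitute:
1 = 17 − 8·2
1 = −8·61440 + 28913·17
So 17·28913 ≡ 1 (mod 61440), hence d = 28913.

28913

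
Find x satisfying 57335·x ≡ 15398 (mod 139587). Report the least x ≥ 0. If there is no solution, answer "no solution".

36205

First find gcd(57335, 139587):
139587 = 2*57335 + 24917
57335 = 2*24917 + 7501
24917 = 3*7501 + 2414
7501 = 3*2414 + 259
2414 = 9*259 + 83
259 = 3*83 + 10
83 = 8*10 + 3
10 = 3*3 + 1
3 = 3*1 + 0
gcd = 1, so a unique solution mod 139587 exists.
Back-substitute for the Bézout coefficients:
1 = 10 − 3·3
1 = −3·83 + 25·10
1 = 25·259 − 78·83
1 = −78·2414 + 727·259
1 = 727·7501 − 2259·2414
1 = −2259·24917 + 7504·7501
1 = 7504·57335 − 17267·24917
1 = −17267·139587 + 42038·57335
So 57335·(42038) ≡ 1 (mod 139587), giving 57335⁻¹ ≡ 42038.
x ≡ 57335⁻¹·15398 ≡ 42038·15398 ≡ 36205 (mod 139587).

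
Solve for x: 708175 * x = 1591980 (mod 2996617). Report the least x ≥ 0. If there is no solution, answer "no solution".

First find gcd(708175, 2996617):
2996617 = 4·708175 + 163917
708175 = 4·163917 + 52507
163917 = 3·52507 + 6396
52507 = 8·6396 + 1339
6396 = 4·1339 + 1040
1339 = 1·1040 + 299
1040 = 3·299 + 143
299 = 2·143 + 13
143 = 11·13 + 0
gcd = 13 and 13 | 1591980, so solutions exist. Divide through by 13: 54475x ≡ 122460 (mod 230509).
Now find 54475⁻¹ mod 230509:
230509 = 4*54475 + 12609
54475 = 4*12609 + 4039
12609 = 3*4039 + 492
4039 = 8*492 + 103
492 = 4*103 + 80
103 = 1*80 + 23
80 = 3*23 + 11
23 = 2*11 + 1
11 = 11*1 + 0
Back-substitute:
1 = 23 − 2·11
1 = −2·80 + 7·23
1 = 7·103 − 9·80
1 = −9·492 + 43·103
1 = 43·4039 − 353·492
1 = −353·12609 + 1102·4039
1 = 1102·54475 − 4761·12609
1 = −4761·230509 + 20146·54475
So 54475⁻¹ ≡ 20146 (mod 230509).
Then x ≡ 20146·122460 ≡ 171842 (mod 230509); the smallest non-negative solution is x = 171842.

171842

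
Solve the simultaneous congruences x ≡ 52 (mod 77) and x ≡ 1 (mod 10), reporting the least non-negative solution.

591

Write x = 52 + 77·k. Then 77·k ≡ 1 − 52 ≡ 9 (mod 10).
Need 77⁻¹ mod 10. Extended Euclid on (10, 7):
10 = 1*7 + 3
7 = 2*3 + 1
3 = 3*1 + 0
Back-substitute:
1 = 7 − 2·3
1 = −2·10 + 3·7
77⁻¹ ≡ 3 (mod 10), so k ≡ 3·9 ≡ 7 (mod 10).
x = 52 + 77·7 = 591.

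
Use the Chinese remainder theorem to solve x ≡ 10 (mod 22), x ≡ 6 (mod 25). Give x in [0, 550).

406

Write x = 10 + 22·k. Then 22·k ≡ 6 − 10 ≡ 21 (mod 25).
Need 22⁻¹ mod 25. Extended Euclid on (25, 22):
25 = 1*22 + 3
22 = 7*3 + 1
3 = 3*1 + 0
Back-substitute:
1 = 22 − 7·3
1 = −7·25 + 8·22
22⁻¹ ≡ 8 (mod 25), so k ≡ 8·21 ≡ 18 (mod 25).
x = 10 + 22·18 = 406.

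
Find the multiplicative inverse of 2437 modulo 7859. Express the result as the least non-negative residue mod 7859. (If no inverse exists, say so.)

gcd(7859, 2437) by repeated division:
7859 = 3×2437 + 548
2437 = 4×548 + 245
548 = 2×245 + 58
245 = 4×58 + 13
58 = 4×13 + 6
13 = 2×6 + 1
6 = 6×1 + 0
gcd = 1, so the inverse exists. Back-substitute:
1 = 13 − 2·6
1 = −2·58 + 9·13
1 = 9·245 − 38·58
1 = −38·548 + 85·245
1 = 85·2437 − 378·548
1 = −378·7859 + 1219·2437
So 2437·1219 ≡ 1 (mod 7859).

1219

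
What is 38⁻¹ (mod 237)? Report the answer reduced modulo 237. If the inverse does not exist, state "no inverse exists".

131

Apply the Euclidean algorithm to 237 and 38:
237 = 6*38 + 9
38 = 4*9 + 2
9 = 4*2 + 1
2 = 2*1 + 0
gcd = 1, so the inverse exists. Back-substitute:
1 = 9 − 4·2
1 = −4·38 + 17·9
1 = 17·237 − 106·38
Hence 38⁻¹ ≡ -106 ≡ 131 (mod 237).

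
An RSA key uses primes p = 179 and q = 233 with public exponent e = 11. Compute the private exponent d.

φ(n) = (p−1)(q−1) = 178·232 = 41296.
Need d with 11·d ≡ 1 (mod 41296). Apply the extended Euclidean algorithm:
41296 = 3754*11 + 2
11 = 5*2 + 1
2 = 2*1 + 0
Back-substitute:
1 = 11 − 5·2
1 = −5·41296 + 18771·11
So 11·18771 ≡ 1 (mod 41296), hence d = 18771.

18771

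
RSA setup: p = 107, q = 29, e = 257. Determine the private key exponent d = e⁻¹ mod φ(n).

1305

φ(n) = (p−1)(q−1) = 106·28 = 2968.
Need d with 257·d ≡ 1 (mod 2968). Apply the extended Euclidean algorithm:
2968 = 11*257 + 141
257 = 1*141 + 116
141 = 1*116 + 25
116 = 4*25 + 16
25 = 1*16 + 9
16 = 1*9 + 7
9 = 1*7 + 2
7 = 3*2 + 1
2 = 2*1 + 0
Back-substitute:
1 = 7 − 3·2
1 = −3·9 + 4·7
1 = 4·16 − 7·9
1 = −7·25 + 11·16
1 = 11·116 − 51·25
1 = −51·141 + 62·116
1 = 62·257 − 113·141
1 = −113·2968 + 1305·257
So 257·1305 ≡ 1 (mod 2968), hence d = 1305.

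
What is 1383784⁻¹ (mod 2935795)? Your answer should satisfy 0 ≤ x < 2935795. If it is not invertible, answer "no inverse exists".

Apply the Euclidean algorithm to 2935795 and 1383784:
2935795 = 2×1383784 + 168227
1383784 = 8×168227 + 37968
168227 = 4×37968 + 16355
37968 = 2×16355 + 5258
16355 = 3×5258 + 581
5258 = 9×581 + 29
581 = 20×29 + 1
29 = 29×1 + 0
gcd = 1, so the inverse exists. Back-substitute:
1 = 581 − 20·29
1 = −20·5258 + 181·581
1 = 181·16355 − 563·5258
1 = −563·37968 + 1307·16355
1 = 1307·168227 − 5791·37968
1 = −5791·1383784 + 47635·168227
1 = 47635·2935795 − 101061·1383784
Hence 1383784⁻¹ ≡ -101061 ≡ 2834734 (mod 2935795).

2834734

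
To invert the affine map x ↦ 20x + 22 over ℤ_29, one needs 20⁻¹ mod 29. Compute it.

16

Run Euclid on (29, 20):
29 = 1×20 + 9
20 = 2×9 + 2
9 = 4×2 + 1
2 = 2×1 + 0
The gcd is 1. Working backward:
1 = 9 − 4·2
1 = −4·20 + 9·9
1 = 9·29 − 13·20
So 20·(-13) ≡ 1 (mod 29), and -13 ≡ 16 (mod 29).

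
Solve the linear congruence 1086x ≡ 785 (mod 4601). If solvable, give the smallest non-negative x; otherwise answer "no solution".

First find gcd(1086, 4601):
4601 = 4*1086 + 257
1086 = 4*257 + 58
257 = 4*58 + 25
58 = 2*25 + 8
25 = 3*8 + 1
8 = 8*1 + 0
gcd = 1, so a unique solution mod 4601 exists.
Back-substitute for the Bézout coefficients:
1 = 25 − 3·8
1 = −3·58 + 7·25
1 = 7·257 − 31·58
1 = −31·1086 + 131·257
1 = 131·4601 − 555·1086
So 1086·(-555) ≡ 1 (mod 4601), giving 1086⁻¹ ≡ 4046.
x ≡ 1086⁻¹·785 ≡ 4046·785 ≡ 1420 (mod 4601).

1420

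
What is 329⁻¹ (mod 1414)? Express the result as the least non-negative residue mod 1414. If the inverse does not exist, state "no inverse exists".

no inverse exists

Euclidean algorithm on 1414, 329:
1414 = 4*329 + 98
329 = 3*98 + 35
98 = 2*35 + 28
35 = 1*28 + 7
28 = 4*7 + 0
gcd(329, 1414) = 7 ≠ 1, so 329 has no multiplicative inverse modulo 1414.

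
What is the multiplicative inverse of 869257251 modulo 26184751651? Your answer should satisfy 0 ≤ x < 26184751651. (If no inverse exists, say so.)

Run Euclid on (26184751651, 869257251):
26184751651 = 30×869257251 + 107034121
869257251 = 8×107034121 + 12984283
107034121 = 8×12984283 + 3159857
12984283 = 4×3159857 + 344855
3159857 = 9×344855 + 56162
344855 = 6×56162 + 7883
56162 = 7×7883 + 981
7883 = 8×981 + 35
981 = 28×35 + 1
35 = 35×1 + 0
gcd = 1, so the inverse exists. Back-substitute:
1 = 981 − 28·35
1 = −28·7883 + 225·981
1 = 225·56162 − 1603·7883
1 = −1603·344855 + 9843·56162
1 = 9843·3159857 − 90190·344855
1 = −90190·12984283 + 370603·3159857
1 = 370603·107034121 − 3055014·12984283
1 = −3055014·869257251 + 24810715·107034121
1 = 24810715·26184751651 − 747376464·869257251
Hence 869257251⁻¹ ≡ -747376464 ≡ 25437375187 (mod 26184751651).

25437375187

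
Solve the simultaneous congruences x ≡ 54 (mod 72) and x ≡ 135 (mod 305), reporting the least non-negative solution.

19350

Write x = 54 + 72·k. Then 72·k ≡ 135 − 54 ≡ 81 (mod 305).
Need 72⁻¹ mod 305. Extended Euclid on (305, 72):
305 = 4×72 + 17
72 = 4×17 + 4
17 = 4×4 + 1
4 = 4×1 + 0
Back-substitute:
1 = 17 − 4·4
1 = −4·72 + 17·17
1 = 17·305 − 72·72
72⁻¹ ≡ 233 (mod 305), so k ≡ 233·81 ≡ 268 (mod 305).
x = 54 + 72·268 = 19350.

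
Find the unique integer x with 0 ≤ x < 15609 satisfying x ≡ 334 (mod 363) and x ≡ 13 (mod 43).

Write x = 334 + 363·k. Then 363·k ≡ 13 − 334 ≡ 23 (mod 43).
Need 363⁻¹ mod 43. Extended Euclid on (43, 19):
43 = 2·19 + 5
19 = 3·5 + 4
5 = 1·4 + 1
4 = 4·1 + 0
Back-substitute:
1 = 5 − 4
1 = −19 + 4·5
1 = 4·43 − 9·19
363⁻¹ ≡ 34 (mod 43), so k ≡ 34·23 ≡ 8 (mod 43).
x = 334 + 363·8 = 3238.

3238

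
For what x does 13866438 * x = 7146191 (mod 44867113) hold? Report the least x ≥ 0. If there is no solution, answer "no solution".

34526166

First find gcd(13866438, 44867113):
44867113 = 3×13866438 + 3267799
13866438 = 4×3267799 + 795242
3267799 = 4×795242 + 86831
795242 = 9×86831 + 13763
86831 = 6×13763 + 4253
13763 = 3×4253 + 1004
4253 = 4×1004 + 237
1004 = 4×237 + 56
237 = 4×56 + 13
56 = 4×13 + 4
13 = 3×4 + 1
4 = 4×1 + 0
gcd = 1, so a unique solution mod 44867113 exists.
Back-substitute for the Bézout coefficients:
1 = 13 − 3·4
1 = −3·56 + 13·13
1 = 13·237 − 55·56
1 = −55·1004 + 233·237
1 = 233·4253 − 987·1004
1 = −987·13763 + 3194·4253
1 = 3194·86831 − 20151·13763
1 = −20151·795242 + 184553·86831
1 = 184553·3267799 − 758363·795242
1 = −758363·13866438 + 3218005·3267799
1 = 3218005·44867113 − 10412378·13866438
So 13866438·(-10412378) ≡ 1 (mod 44867113), giving 13866438⁻¹ ≡ 34454735.
x ≡ 13866438⁻¹·7146191 ≡ 34454735·7146191 ≡ 34526166 (mod 44867113).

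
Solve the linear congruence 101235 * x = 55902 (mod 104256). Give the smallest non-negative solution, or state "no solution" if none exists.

First find gcd(101235, 104256):
104256 = 1*101235 + 3021
101235 = 33*3021 + 1542
3021 = 1*1542 + 1479
1542 = 1*1479 + 63
1479 = 23*63 + 30
63 = 2*30 + 3
30 = 10*3 + 0
gcd = 3 and 3 | 55902, so solutions exist. Divide through by 3: 33745x ≡ 18634 (mod 34752).
Now find 33745⁻¹ mod 34752:
34752 = 1×33745 + 1007
33745 = 33×1007 + 514
1007 = 1×514 + 493
514 = 1×493 + 21
493 = 23×21 + 10
21 = 2×10 + 1
10 = 10×1 + 0
Back-substitute:
1 = 21 − 2·10
1 = −2·493 + 47·21
1 = 47·514 − 49·493
1 = −49·1007 + 96·514
1 = 96·33745 − 3217·1007
1 = −3217·34752 + 3313·33745
So 33745⁻¹ ≡ 3313 (mod 34752).
Then x ≡ 3313·18634 ≡ 14890 (mod 34752); the smallest non-negative solution is x = 14890.

14890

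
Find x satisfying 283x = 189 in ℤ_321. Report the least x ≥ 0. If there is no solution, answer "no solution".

240

First find gcd(283, 321):
321 = 1·283 + 38
283 = 7·38 + 17
38 = 2·17 + 4
17 = 4·4 + 1
4 = 4·1 + 0
gcd = 1, so a unique solution mod 321 exists.
Back-substitute for the Bézout coefficients:
1 = 17 − 4·4
1 = −4·38 + 9·17
1 = 9·283 − 67·38
1 = −67·321 + 76·283
So 283·(76) ≡ 1 (mod 321), giving 283⁻¹ ≡ 76.
x ≡ 283⁻¹·189 ≡ 76·189 ≡ 240 (mod 321).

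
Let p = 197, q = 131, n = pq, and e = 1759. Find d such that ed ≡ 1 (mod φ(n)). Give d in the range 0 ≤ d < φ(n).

1999

φ(n) = (p−1)(q−1) = 196·130 = 25480.
Need d with 1759·d ≡ 1 (mod 25480). Apply the extended Euclidean algorithm:
25480 = 14×1759 + 854
1759 = 2×854 + 51
854 = 16×51 + 38
51 = 1×38 + 13
38 = 2×13 + 12
13 = 1×12 + 1
12 = 12×1 + 0
Back-substitute:
1 = 13 − 12
1 = −38 + 3·13
1 = 3·51 − 4·38
1 = −4·854 + 67·51
1 = 67·1759 − 138·854
1 = −138·25480 + 1999·1759
So 1759·1999 ≡ 1 (mod 25480), hence d = 1999.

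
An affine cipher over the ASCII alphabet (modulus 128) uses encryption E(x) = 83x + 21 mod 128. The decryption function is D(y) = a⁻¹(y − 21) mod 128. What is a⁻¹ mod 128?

Run Euclid on (128, 83):
128 = 1×83 + 45
83 = 1×45 + 38
45 = 1×38 + 7
38 = 5×7 + 3
7 = 2×3 + 1
3 = 3×1 + 0
Since gcd(83, 128) = 1, back-substitute to write 1 as a combination:
1 = 7 − 2·3
1 = −2·38 + 11·7
1 = 11·45 − 13·38
1 = −13·83 + 24·45
1 = 24·128 − 37·83
So 83·(-37) ≡ 1 (mod 128), and -37 ≡ 91 (mod 128).

91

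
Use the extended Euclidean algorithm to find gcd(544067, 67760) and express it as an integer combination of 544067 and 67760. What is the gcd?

1

Apply Euclid's algorithm to 544067 and 67760:
544067 = 8×67760 + 1987
67760 = 34×1987 + 202
1987 = 9×202 + 169
202 = 1×169 + 33
169 = 5×33 + 4
33 = 8×4 + 1
4 = 4×1 + 0
gcd(544067, 67760) = 1.
Express as a combination:
1 = 33 − 8·4
1 = −8·169 + 41·33
1 = 41·202 − 49·169
1 = −49·1987 + 482·202
1 = 482·67760 − 16437·1987
1 = −16437·544067 + 131978·67760
So 1 = (-16437)·544067 + (131978)·67760.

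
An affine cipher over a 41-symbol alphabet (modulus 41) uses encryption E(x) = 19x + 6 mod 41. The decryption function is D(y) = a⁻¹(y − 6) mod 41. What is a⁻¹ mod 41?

13

gcd(41, 19) by repeated division:
41 = 2×19 + 3
19 = 6×3 + 1
3 = 3×1 + 0
The gcd is 1. Working backward:
1 = 19 − 6·3
1 = −6·41 + 13·19
So 19·13 ≡ 1 (mod 41).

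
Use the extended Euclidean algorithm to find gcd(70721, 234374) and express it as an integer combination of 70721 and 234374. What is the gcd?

7

Euclidean algorithm:
234374 = 3×70721 + 22211
70721 = 3×22211 + 4088
22211 = 5×4088 + 1771
4088 = 2×1771 + 546
1771 = 3×546 + 133
546 = 4×133 + 14
133 = 9×14 + 7
14 = 2×7 + 0
gcd(70721, 234374) = 7.
Back-substituting:
7 = 133 − 9·14
7 = −9·546 + 37·133
7 = 37·1771 − 120·546
7 = −120·4088 + 277·1771
7 = 277·22211 − 1505·4088
7 = −1505·70721 + 4792·22211
7 = 4792·234374 − 15881·70721
So 7 = (4792)·234374 + (-15881)·70721.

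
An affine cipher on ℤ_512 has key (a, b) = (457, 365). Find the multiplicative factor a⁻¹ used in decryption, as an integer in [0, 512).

121

Run Euclid on (512, 457):
512 = 1*457 + 55
457 = 8*55 + 17
55 = 3*17 + 4
17 = 4*4 + 1
4 = 4*1 + 0
Since gcd(457, 512) = 1, back-substitute to write 1 as a combination:
1 = 17 − 4·4
1 = −4·55 + 13·17
1 = 13·457 − 108·55
1 = −108·512 + 121·457
So 457·121 ≡ 1 (mod 512).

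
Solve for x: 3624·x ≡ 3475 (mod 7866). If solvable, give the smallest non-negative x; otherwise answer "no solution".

gcd(3624, 7866):
7866 = 2×3624 + 618
3624 = 5×618 + 534
618 = 1×534 + 84
534 = 6×84 + 30
84 = 2×30 + 24
30 = 1×24 + 6
24 = 4×6 + 0
gcd = 6, but 6 ∤ 3475, so the congruence has no solution.

no solution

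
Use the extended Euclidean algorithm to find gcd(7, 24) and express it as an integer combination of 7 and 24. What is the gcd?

Euclidean algorithm:
24 = 3·7 + 3
7 = 2·3 + 1
3 = 3·1 + 0
gcd(7, 24) = 1.
Back-substituting:
1 = 7 − 2·3
1 = −2·24 + 7·7
So 1 = (-2)·24 + (7)·7.

1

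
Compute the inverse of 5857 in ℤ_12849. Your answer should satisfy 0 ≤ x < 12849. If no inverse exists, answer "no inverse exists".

Apply the Euclidean algorithm to 12849 and 5857:
12849 = 2·5857 + 1135
5857 = 5·1135 + 182
1135 = 6·182 + 43
182 = 4·43 + 10
43 = 4·10 + 3
10 = 3·3 + 1
3 = 3·1 + 0
Since gcd(5857, 12849) = 1, back-substitute to write 1 as a combination:
1 = 10 − 3·3
1 = −3·43 + 13·10
1 = 13·182 − 55·43
1 = −55·1135 + 343·182
1 = 343·5857 − 1770·1135
1 = −1770·12849 + 3883·5857
So 5857·3883 ≡ 1 (mod 12849).

3883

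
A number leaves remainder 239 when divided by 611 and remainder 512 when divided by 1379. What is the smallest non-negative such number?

556249

Write x = 239 + 611·k. Then 611·k ≡ 512 − 239 ≡ 273 (mod 1379).
Need 611⁻¹ mod 1379. Extended Euclid on (1379, 611):
1379 = 2·611 + 157
611 = 3·157 + 140
157 = 1·140 + 17
140 = 8·17 + 4
17 = 4·4 + 1
4 = 4·1 + 0
Back-substitute:
1 = 17 − 4·4
1 = −4·140 + 33·17
1 = 33·157 − 37·140
1 = −37·611 + 144·157
1 = 144·1379 − 325·611
611⁻¹ ≡ 1054 (mod 1379), so k ≡ 1054·273 ≡ 910 (mod 1379).
x = 239 + 611·910 = 556249.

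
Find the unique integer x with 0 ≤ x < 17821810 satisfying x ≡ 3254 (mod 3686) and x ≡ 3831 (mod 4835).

13759406

Write x = 3254 + 3686·k. Then 3686·k ≡ 3831 − 3254 ≡ 577 (mod 4835).
Need 3686⁻¹ mod 4835. Extended Euclid on (4835, 3686):
4835 = 1*3686 + 1149
3686 = 3*1149 + 239
1149 = 4*239 + 193
239 = 1*193 + 46
193 = 4*46 + 9
46 = 5*9 + 1
9 = 9*1 + 0
Back-substitute:
1 = 46 − 5·9
1 = −5·193 + 21·46
1 = 21·239 − 26·193
1 = −26·1149 + 125·239
1 = 125·3686 − 401·1149
1 = −401·4835 + 526·3686
3686⁻¹ ≡ 526 (mod 4835), so k ≡ 526·577 ≡ 3732 (mod 4835).
x = 3254 + 3686·3732 = 13759406.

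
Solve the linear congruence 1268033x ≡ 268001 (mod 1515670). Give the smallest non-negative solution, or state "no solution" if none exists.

gcd(1268033, 1515670):
1515670 = 1·1268033 + 247637
1268033 = 5·247637 + 29848
247637 = 8·29848 + 8853
29848 = 3·8853 + 3289
8853 = 2·3289 + 2275
3289 = 1·2275 + 1014
2275 = 2·1014 + 247
1014 = 4·247 + 26
247 = 9·26 + 13
26 = 2·13 + 0
gcd = 13, but 13 ∤ 268001, so the congruence has no solution.

no solution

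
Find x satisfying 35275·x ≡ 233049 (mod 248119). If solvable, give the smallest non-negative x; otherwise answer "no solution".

First find gcd(35275, 248119):
248119 = 7×35275 + 1194
35275 = 29×1194 + 649
1194 = 1×649 + 545
649 = 1×545 + 104
545 = 5×104 + 25
104 = 4×25 + 4
25 = 6×4 + 1
4 = 4×1 + 0
gcd = 1, so a unique solution mod 248119 exists.
Back-substitute for the Bézout coefficients:
1 = 25 − 6·4
1 = −6·104 + 25·25
1 = 25·545 − 131·104
1 = −131·649 + 156·545
1 = 156·1194 − 287·649
1 = −287·35275 + 8479·1194
1 = 8479·248119 − 59640·35275
So 35275·(-59640) ≡ 1 (mod 248119), giving 35275⁻¹ ≡ 188479.
x ≡ 35275⁻¹·233049 ≡ 188479·233049 ≡ 87782 (mod 248119).

87782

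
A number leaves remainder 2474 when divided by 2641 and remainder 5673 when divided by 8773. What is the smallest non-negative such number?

18753574

Write x = 2474 + 2641·k. Then 2641·k ≡ 5673 − 2474 ≡ 3199 (mod 8773).
Need 2641⁻¹ mod 8773. Extended Euclid on (8773, 2641):
8773 = 3×2641 + 850
2641 = 3×850 + 91
850 = 9×91 + 31
91 = 2×31 + 29
31 = 1×29 + 2
29 = 14×2 + 1
2 = 2×1 + 0
Back-substitute:
1 = 29 − 14·2
1 = −14·31 + 15·29
1 = 15·91 − 44·31
1 = −44·850 + 411·91
1 = 411·2641 − 1277·850
1 = −1277·8773 + 4242·2641
2641⁻¹ ≡ 4242 (mod 8773), so k ≡ 4242·3199 ≡ 7100 (mod 8773).
x = 2474 + 2641·7100 = 18753574.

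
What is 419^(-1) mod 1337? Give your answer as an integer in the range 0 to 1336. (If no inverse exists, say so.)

gcd(1337, 419) by repeated division:
1337 = 3·419 + 80
419 = 5·80 + 19
80 = 4·19 + 4
19 = 4·4 + 3
4 = 1·3 + 1
3 = 3·1 + 0
gcd = 1, so the inverse exists. Back-substitute:
1 = 4 − 3
1 = −19 + 5·4
1 = 5·80 − 21·19
1 = −21·419 + 110·80
1 = 110·1337 − 351·419
Hence 419⁻¹ ≡ -351 ≡ 986 (mod 1337).

986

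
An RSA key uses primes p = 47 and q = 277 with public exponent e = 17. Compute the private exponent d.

4481

φ(n) = (p−1)(q−1) = 46·276 = 12696.
Need d with 17·d ≡ 1 (mod 12696). Apply the extended Euclidean algorithm:
12696 = 746*17 + 14
17 = 1*14 + 3
14 = 4*3 + 2
3 = 1*2 + 1
2 = 2*1 + 0
Back-substitute:
1 = 3 − 2
1 = −14 + 5·3
1 = 5·17 − 6·14
1 = −6·12696 + 4481·17
So 17·4481 ≡ 1 (mod 12696), hence d = 4481.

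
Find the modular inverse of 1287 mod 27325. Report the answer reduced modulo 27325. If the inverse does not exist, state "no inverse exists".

20998

Extended Euclidean algorithm:
27325 = 21*1287 + 298
1287 = 4*298 + 95
298 = 3*95 + 13
95 = 7*13 + 4
13 = 3*4 + 1
4 = 4*1 + 0
The gcd is 1. Working backward:
1 = 13 − 3·4
1 = −3·95 + 22·13
1 = 22·298 − 69·95
1 = −69·1287 + 298·298
1 = 298·27325 − 6327·1287
Hence 1287⁻¹ ≡ -6327 ≡ 20998 (mod 27325).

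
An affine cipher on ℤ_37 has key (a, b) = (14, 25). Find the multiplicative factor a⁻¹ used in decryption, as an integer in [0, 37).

8

Apply the Euclidean algorithm to 37 and 14:
37 = 2·14 + 9
14 = 1·9 + 5
9 = 1·5 + 4
5 = 1·4 + 1
4 = 4·1 + 0
gcd = 1, so the inverse exists. Back-substitute:
1 = 5 − 4
1 = −9 + 2·5
1 = 2·14 − 3·9
1 = −3·37 + 8·14
So 14·8 ≡ 1 (mod 37).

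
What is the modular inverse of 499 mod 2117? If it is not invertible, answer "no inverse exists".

1977

gcd(2117, 499) by repeated division:
2117 = 4×499 + 121
499 = 4×121 + 15
121 = 8×15 + 1
15 = 15×1 + 0
Since gcd(499, 2117) = 1, back-substitute to write 1 as a combination:
1 = 121 − 8·15
1 = −8·499 + 33·121
1 = 33·2117 − 140·499
Hence 499⁻¹ ≡ -140 ≡ 1977 (mod 2117).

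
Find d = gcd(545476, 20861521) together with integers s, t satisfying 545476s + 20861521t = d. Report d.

Repeated division:
20861521 = 38*545476 + 133433
545476 = 4*133433 + 11744
133433 = 11*11744 + 4249
11744 = 2*4249 + 3246
4249 = 1*3246 + 1003
3246 = 3*1003 + 237
1003 = 4*237 + 55
237 = 4*55 + 17
55 = 3*17 + 4
17 = 4*4 + 1
4 = 4*1 + 0
gcd(545476, 20861521) = 1.
Back-substituting:
1 = 17 − 4·4
1 = −4·55 + 13·17
1 = 13·237 − 56·55
1 = −56·1003 + 237·237
1 = 237·3246 − 767·1003
1 = −767·4249 + 1004·3246
1 = 1004·11744 − 2775·4249
1 = −2775·133433 + 31529·11744
1 = 31529·545476 − 128891·133433
1 = −128891·20861521 + 4929387·545476
So 1 = (-128891)·20861521 + (4929387)·545476.

1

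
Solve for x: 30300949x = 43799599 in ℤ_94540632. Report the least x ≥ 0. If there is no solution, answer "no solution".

First find gcd(30300949, 94540632):
94540632 = 3·30300949 + 3637785
30300949 = 8·3637785 + 1198669
3637785 = 3·1198669 + 41778
1198669 = 28·41778 + 28885
41778 = 1·28885 + 12893
28885 = 2·12893 + 3099
12893 = 4·3099 + 497
3099 = 6·497 + 117
497 = 4·117 + 29
117 = 4·29 + 1
29 = 29·1 + 0
gcd = 1, so a unique solution mod 94540632 exists.
Back-substitute for the Bézout coefficients:
1 = 117 − 4·29
1 = −4·497 + 17·117
1 = 17·3099 − 106·497
1 = −106·12893 + 441·3099
1 = 441·28885 − 988·12893
1 = −988·41778 + 1429·28885
1 = 1429·1198669 − 41000·41778
1 = −41000·3637785 + 124429·1198669
1 = 124429·30300949 − 1036432·3637785
1 = −1036432·94540632 + 3233725·30300949
So 30300949·(3233725) ≡ 1 (mod 94540632), giving 30300949⁻¹ ≡ 3233725.
x ≡ 30300949⁻¹·43799599 ≡ 3233725·43799599 ≡ 94067371 (mod 94540632).

94067371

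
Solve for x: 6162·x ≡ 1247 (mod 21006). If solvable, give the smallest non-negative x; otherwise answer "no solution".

gcd(6162, 21006):
21006 = 3*6162 + 2520
6162 = 2*2520 + 1122
2520 = 2*1122 + 276
1122 = 4*276 + 18
276 = 15*18 + 6
18 = 3*6 + 0
gcd = 6, but 6 ∤ 1247, so the congruence has no solution.

no solution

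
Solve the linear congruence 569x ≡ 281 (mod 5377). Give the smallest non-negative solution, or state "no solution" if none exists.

4716

First find gcd(569, 5377):
5377 = 9×569 + 256
569 = 2×256 + 57
256 = 4×57 + 28
57 = 2×28 + 1
28 = 28×1 + 0
gcd = 1, so a unique solution mod 5377 exists.
Back-substitute for the Bézout coefficients:
1 = 57 − 2·28
1 = −2·256 + 9·57
1 = 9·569 − 20·256
1 = −20·5377 + 189·569
So 569·(189) ≡ 1 (mod 5377), giving 569⁻¹ ≡ 189.
x ≡ 569⁻¹·281 ≡ 189·281 ≡ 4716 (mod 5377).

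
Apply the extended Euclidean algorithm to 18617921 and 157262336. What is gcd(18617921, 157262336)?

Repeated division:
157262336 = 8*18617921 + 8318968
18617921 = 2*8318968 + 1979985
8318968 = 4*1979985 + 399028
1979985 = 4*399028 + 383873
399028 = 1*383873 + 15155
383873 = 25*15155 + 4998
15155 = 3*4998 + 161
4998 = 31*161 + 7
161 = 23*7 + 0
gcd(18617921, 157262336) = 7.
Back-substituting:
7 = 4998 − 31·161
7 = −31·15155 + 94·4998
7 = 94·383873 − 2381·15155
7 = −2381·399028 + 2475·383873
7 = 2475·1979985 − 12281·399028
7 = −12281·8318968 + 51599·1979985
7 = 51599·18617921 − 115479·8318968
7 = −115479·157262336 + 975431·18617921
So 7 = (-115479)·157262336 + (975431)·18617921.

7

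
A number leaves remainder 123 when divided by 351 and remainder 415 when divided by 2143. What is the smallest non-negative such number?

Write x = 123 + 351·k. Then 351·k ≡ 415 − 123 ≡ 292 (mod 2143).
Need 351⁻¹ mod 2143. Extended Euclid on (2143, 351):
2143 = 6×351 + 37
351 = 9×37 + 18
37 = 2×18 + 1
18 = 18×1 + 0
Back-substitute:
1 = 37 − 2·18
1 = −2·351 + 19·37
1 = 19·2143 − 116·351
351⁻¹ ≡ 2027 (mod 2143), so k ≡ 2027·292 ≡ 416 (mod 2143).
x = 123 + 351·416 = 146139.

146139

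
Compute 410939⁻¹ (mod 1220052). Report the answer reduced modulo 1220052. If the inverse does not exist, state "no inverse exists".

1040939

Run Euclid on (1220052, 410939):
1220052 = 2×410939 + 398174
410939 = 1×398174 + 12765
398174 = 31×12765 + 2459
12765 = 5×2459 + 470
2459 = 5×470 + 109
470 = 4×109 + 34
109 = 3×34 + 7
34 = 4×7 + 6
7 = 1×6 + 1
6 = 6×1 + 0
The gcd is 1. Working backward:
1 = 7 − 6
1 = −34 + 5·7
1 = 5·109 − 16·34
1 = −16·470 + 69·109
1 = 69·2459 − 361·470
1 = −361·12765 + 1874·2459
1 = 1874·398174 − 58455·12765
1 = −58455·410939 + 60329·398174
1 = 60329·1220052 − 179113·410939
So 410939·(-179113) ≡ 1 (mod 1220052), and -179113 ≡ 1040939 (mod 1220052).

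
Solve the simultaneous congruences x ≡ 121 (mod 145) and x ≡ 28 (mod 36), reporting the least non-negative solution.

2296

Write x = 121 + 145·k. Then 145·k ≡ 28 − 121 ≡ 15 (mod 36).
Need 145⁻¹ mod 36. Extended Euclid on (36, 1):
36 = 36·1 + 0
145⁻¹ ≡ 1 (mod 36), so k ≡ 1·15 ≡ 15 (mod 36).
x = 121 + 145·15 = 2296.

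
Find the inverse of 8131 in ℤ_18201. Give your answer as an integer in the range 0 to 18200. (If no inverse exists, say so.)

gcd(18201, 8131) by repeated division:
18201 = 2×8131 + 1939
8131 = 4×1939 + 375
1939 = 5×375 + 64
375 = 5×64 + 55
64 = 1×55 + 9
55 = 6×9 + 1
9 = 9×1 + 0
The gcd is 1. Working backward:
1 = 55 − 6·9
1 = −6·64 + 7·55
1 = 7·375 − 41·64
1 = −41·1939 + 212·375
1 = 212·8131 − 889·1939
1 = −889·18201 + 1990·8131
So 8131·1990 ≡ 1 (mod 18201).

1990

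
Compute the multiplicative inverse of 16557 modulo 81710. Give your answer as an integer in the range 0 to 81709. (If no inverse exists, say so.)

Apply the Euclidean algorithm to 81710 and 16557:
81710 = 4×16557 + 15482
16557 = 1×15482 + 1075
15482 = 14×1075 + 432
1075 = 2×432 + 211
432 = 2×211 + 10
211 = 21×10 + 1
10 = 10×1 + 0
Since gcd(16557, 81710) = 1, back-substitute to write 1 as a combination:
1 = 211 − 21·10
1 = −21·432 + 43·211
1 = 43·1075 − 107·432
1 = −107·15482 + 1541·1075
1 = 1541·16557 − 1648·15482
1 = −1648·81710 + 8133·16557
So 16557·8133 ≡ 1 (mod 81710).

8133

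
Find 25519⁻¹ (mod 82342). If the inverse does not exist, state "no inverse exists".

no inverse exists

Euclidean algorithm on 82342, 25519:
82342 = 3×25519 + 5785
25519 = 4×5785 + 2379
5785 = 2×2379 + 1027
2379 = 2×1027 + 325
1027 = 3×325 + 52
325 = 6×52 + 13
52 = 4×13 + 0
The gcd is 13, not 1, hence no inverse exists.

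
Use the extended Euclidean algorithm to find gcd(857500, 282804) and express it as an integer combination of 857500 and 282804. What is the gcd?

4

Euclidean algorithm:
857500 = 3×282804 + 9088
282804 = 31×9088 + 1076
9088 = 8×1076 + 480
1076 = 2×480 + 116
480 = 4×116 + 16
116 = 7×16 + 4
16 = 4×4 + 0
gcd(857500, 282804) = 4.
Working backward:
4 = 116 − 7·16
4 = −7·480 + 29·116
4 = 29·1076 − 65·480
4 = −65·9088 + 549·1076
4 = 549·282804 − 17084·9088
4 = −17084·857500 + 51801·282804
So 4 = (-17084)·857500 + (51801)·282804.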